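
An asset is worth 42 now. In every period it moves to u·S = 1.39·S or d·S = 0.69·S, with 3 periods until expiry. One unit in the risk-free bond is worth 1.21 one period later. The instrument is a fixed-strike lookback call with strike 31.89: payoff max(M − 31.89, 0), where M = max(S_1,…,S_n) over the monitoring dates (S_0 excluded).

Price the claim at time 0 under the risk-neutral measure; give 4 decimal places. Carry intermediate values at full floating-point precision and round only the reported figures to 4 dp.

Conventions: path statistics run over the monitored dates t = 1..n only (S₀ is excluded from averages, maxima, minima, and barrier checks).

price = 27.6866

Risk-neutral up-probability p* = (R−d)/(u−d) = (1.21−0.69)/(1.39−0.69) = 0.7429; the claim prices as the p*-weighted sum of path payoffs discounted by R^3.
Enumerate all 2^3 = 8 price paths (U = up ×1.39, D = down ×0.69); each path with k up-moves has probability p*^k·(1−p*)^(3−k).
DDD: M=28.9800, payoff=0.0000, prob=0.017003
UDD: M=58.3800, payoff=26.4900, prob=0.049120
DUD: M=40.2822, payoff=8.3922, prob=0.049120
UUD: M=81.1482, payoff=49.2582, prob=0.141901
DDU: M=28.9800, payoff=0.0000, prob=0.049120
UDU: M=58.3800, payoff=26.4900, prob=0.141901
DUU: M=55.9923, payoff=24.1023, prob=0.141901
UUU: M=112.7960, payoff=80.9060, prob=0.409936
Price = Σ prob·payoff / R^3 = 49.048535 / 1.771561 = 27.6866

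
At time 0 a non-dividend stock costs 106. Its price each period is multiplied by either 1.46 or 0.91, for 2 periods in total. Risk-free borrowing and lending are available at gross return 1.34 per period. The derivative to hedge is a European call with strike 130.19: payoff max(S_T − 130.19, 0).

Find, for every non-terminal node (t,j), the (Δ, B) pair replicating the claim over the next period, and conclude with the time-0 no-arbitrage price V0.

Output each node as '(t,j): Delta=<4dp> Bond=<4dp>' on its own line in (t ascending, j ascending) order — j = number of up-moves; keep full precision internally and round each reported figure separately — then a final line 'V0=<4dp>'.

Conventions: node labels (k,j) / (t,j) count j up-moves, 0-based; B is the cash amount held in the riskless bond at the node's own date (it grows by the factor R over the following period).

(0,0): Delta=0.8816 Bond=-58.8251
(1,0): Delta=0.2006 Bond=-13.1396
(1,1): Delta=1.0000 Bond=-97.1567
V0=34.6194

Since d<R<u, set p* = (R−d)/(u−d) = 0.7818; price each node as the discounted p*-expectation of its children.
Expiry values: V(2,0)=0.0000, V(2,1)=10.6416, V(2,2)=95.7596
Node (1,0) S=96.4600: V=(p*·10.6416+(1−p*)·0.0000)/1.34=6.2088; Δ=(10.6416−0.0000)/(140.8316−87.7786)=0.2006; B=V−Δ·S=-13.1396
Node (1,1) S=154.7600: V=(p*·95.7596+(1−p*)·10.6416)/1.34=57.6033; Δ=(95.7596−10.6416)/(225.9496−140.8316)=1.0000; B=V−Δ·S=-97.1567
Node (0,0) S=106.0000: V=(p*·57.6033+(1−p*)·6.2088)/1.34=34.6194; Δ=(57.6033−6.2088)/(154.7600−96.4600)=0.8816; B=V−Δ·S=-58.8251
Verification: the root portfolio costs Δ(0,0)·S0 + B(0,0) = 34.6194, matching V0.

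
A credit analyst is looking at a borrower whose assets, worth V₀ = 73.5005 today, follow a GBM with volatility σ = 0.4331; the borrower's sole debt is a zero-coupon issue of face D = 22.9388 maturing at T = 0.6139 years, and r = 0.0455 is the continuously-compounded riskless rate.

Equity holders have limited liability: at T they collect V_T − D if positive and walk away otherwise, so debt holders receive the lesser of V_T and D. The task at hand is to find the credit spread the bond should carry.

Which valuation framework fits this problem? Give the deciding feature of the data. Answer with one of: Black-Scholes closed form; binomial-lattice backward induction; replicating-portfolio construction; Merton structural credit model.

Key observation: assets follow a GBM and default happens iff V_T < 22.9388; valuing claims on that split (equity as a call, risky debt as the residual) is the structural model's definition.

framework: Merton structural credit model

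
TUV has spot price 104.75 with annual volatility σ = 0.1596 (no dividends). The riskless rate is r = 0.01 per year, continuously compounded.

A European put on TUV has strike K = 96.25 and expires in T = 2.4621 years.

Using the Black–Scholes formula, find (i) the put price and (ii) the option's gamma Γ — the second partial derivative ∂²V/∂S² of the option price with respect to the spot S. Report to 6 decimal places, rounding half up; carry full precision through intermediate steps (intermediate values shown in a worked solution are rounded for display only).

σ√T = 0.1596·√2.4621 = 0.250430
d₁ = (ln(S/K) + (r+σ²/2)T) / (σ√T) = (ln(104.75/96.25) + (0.01+0.1596²/2)·2.4621) / 0.250430 = (0.084628 + 0.055979) / 0.250430 = 0.561459
d₂ = d₁ − σ√T = 0.561459 − 0.250430 = 0.311030
e^{−rT} = 0.975680
N(−d₁) = 0.287242,  N(−d₂) = 0.377889
Put price V = K·e^{−rT}·N(−d₂) − S·N(−d₁) = 35.487238 − 30.088619 = 5.398619
φ(d₁) = (1/√(2π))·e^{−d₁²/2} = 0.340767
Γ = φ(d₁) / (S·σ·√T) = 0.012990

price = 5.398619
Γ = 0.012990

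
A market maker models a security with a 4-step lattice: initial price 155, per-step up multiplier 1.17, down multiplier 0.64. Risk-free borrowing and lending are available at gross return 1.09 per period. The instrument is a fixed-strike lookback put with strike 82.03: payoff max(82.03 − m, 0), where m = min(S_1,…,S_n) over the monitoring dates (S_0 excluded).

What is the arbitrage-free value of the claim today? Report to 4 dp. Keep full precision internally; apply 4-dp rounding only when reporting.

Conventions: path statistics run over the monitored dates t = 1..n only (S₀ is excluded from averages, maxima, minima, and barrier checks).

Risk-neutral up-probability p* = (R−d)/(u−d) = (1.09−0.64)/(1.17−0.64) = 0.8491; the claim prices as the p*-weighted sum of path payoffs discounted by R^4.
Enumerate all 2^4 = 16 price paths (U = up ×1.17, D = down ×0.64); each path with k up-moves has probability p*^k·(1−p*)^(4−k).
DDDD: m=26.0047, payoff=56.0253, prob=0.000519
UDDD: m=47.5398, payoff=34.4902, prob=0.002920
DUDD: m=47.5398, payoff=34.4902, prob=0.002920
UUDD: m=86.9087, payoff=0.0000, prob=0.016425
DDUD: m=47.5398, payoff=34.4902, prob=0.002920
UDUD: m=86.9087, payoff=0.0000, prob=0.016425
DUUD: m=86.9087, payoff=0.0000, prob=0.016425
UUUD: m=158.8800, payoff=0.0000, prob=0.092390
DDDU: m=40.6323, payoff=41.3977, prob=0.002920
UDDU: m=74.2810, payoff=7.7490, prob=0.016425
DUDU: m=74.2810, payoff=7.7490, prob=0.016425
UUDU: m=135.7949, payoff=0.0000, prob=0.092390
DDUU: m=63.4880, payoff=18.5420, prob=0.016425
UDUU: m=116.0640, payoff=0.0000, prob=0.092390
DUUU: m=99.2000, payoff=0.0000, prob=0.092390
UUUU: m=181.3500, payoff=0.0000, prob=0.519693
Price = Σ prob·payoff / R^4 = 1.011198 / 1.411582 = 0.7164

price = 0.7164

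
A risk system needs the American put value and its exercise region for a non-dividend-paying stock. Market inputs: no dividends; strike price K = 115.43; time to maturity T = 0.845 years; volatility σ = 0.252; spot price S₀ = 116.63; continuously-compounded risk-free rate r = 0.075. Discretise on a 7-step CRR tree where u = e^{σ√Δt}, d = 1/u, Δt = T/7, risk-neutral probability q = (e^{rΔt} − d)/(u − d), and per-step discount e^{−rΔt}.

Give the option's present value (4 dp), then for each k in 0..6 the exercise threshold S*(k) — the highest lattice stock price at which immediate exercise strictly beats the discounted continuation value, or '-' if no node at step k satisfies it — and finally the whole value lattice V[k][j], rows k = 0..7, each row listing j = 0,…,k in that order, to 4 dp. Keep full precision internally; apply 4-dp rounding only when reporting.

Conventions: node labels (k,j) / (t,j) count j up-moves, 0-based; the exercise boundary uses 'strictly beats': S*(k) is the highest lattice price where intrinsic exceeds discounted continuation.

price = 7.6944
boundary = - - - 89.6885 97.8951 89.6885 97.8951
tree:
7.6944
11.9255 4.0743
17.8677 6.8605 1.6733
25.7415 11.1917 3.1374 0.4037
33.2602 17.5349 5.7586 0.8667 0.0000
40.1486 25.7415 10.2654 1.8607 0.0000 0.0000
46.4596 33.2602 17.5349 3.9950 0.0000 0.0000 0.0000
52.2415 40.1486 25.7415 8.5772 0.0000 0.0000 0.0000 0.0000

Δt=0.12071, u=1.09150, d=0.91617, q=0.53000, disc=e^(-rΔt)=0.99099
k=7 terminal: V=max(K-S,0) → 52.2415 40.1486 25.7415 8.5772 0.0000 0.0000 0.0000 0.0000
k=6: j=0 S=68.9704 intr=46.4596 cont=45.4192 V=46.4596[EX]; j=1 S=82.1698 intr=33.2602 cont=32.2199 V=33.2602[EX]; j=2 S=97.8951 intr=17.5349 cont=16.4945 V=17.5349[EX]; j=3 S=116.6300 intr=0.0000 cont=3.9950 V=3.9950[hold]; j=4 S=138.9503 intr=0.0000 cont=0.0000 V=0.0000[hold]; j=5 S=165.5421 intr=0.0000 cont=0.0000 V=0.0000[hold]; j=6 S=197.2230 intr=0.0000 cont=0.0000 V=0.0000[hold]  S*(6)=97.8951
k=5: j=0 S=75.2814 intr=40.1486 cont=39.1083 V=40.1486[EX]; j=1 S=89.6885 intr=25.7415 cont=24.7012 V=25.7415[EX]; j=2 S=106.8528 intr=8.5772 cont=10.2654 V=10.2654[hold]; j=3 S=127.3019 intr=0.0000 cont=1.8607 V=1.8607[hold]; j=4 S=151.6645 intr=0.0000 cont=0.0000 V=0.0000[hold]; j=5 S=180.6896 intr=0.0000 cont=0.0000 V=0.0000[hold]  S*(5)=89.6885
k=4: j=0 S=82.1698 intr=33.2602 cont=32.2199 V=33.2602[EX]; j=1 S=97.8951 intr=17.5349 cont=17.3812 V=17.5349[EX]; j=2 S=116.6300 intr=0.0000 cont=5.7586 V=5.7586[hold]; j=3 S=138.9503 intr=0.0000 cont=0.8667 V=0.8667[hold]; j=4 S=165.5421 intr=0.0000 cont=0.0000 V=0.0000[hold]  S*(4)=97.8951
k=3: j=0 S=89.6885 intr=25.7415 cont=24.7012 V=25.7415[EX]; j=1 S=106.8528 intr=8.5772 cont=11.1917 V=11.1917[hold]; j=2 S=127.3019 intr=0.0000 cont=3.1374 V=3.1374[hold]; j=3 S=151.6645 intr=0.0000 cont=0.4037 V=0.4037[hold]  S*(3)=89.6885
k=2: j=0 S=97.8951 intr=17.5349 cont=17.8677 V=17.8677[hold]; j=1 S=116.6300 intr=0.0000 cont=6.8605 V=6.8605[hold]; j=2 S=138.9503 intr=0.0000 cont=1.6733 V=1.6733[hold]  S*(2)=-
k=1: j=0 S=106.8528 intr=8.5772 cont=11.9255 V=11.9255[hold]; j=1 S=127.3019 intr=0.0000 cont=4.0743 V=4.0743[hold]  S*(1)=-
k=0: j=0 S=116.6300 intr=0.0000 cont=7.6944 V=7.6944[hold]  S*(0)=-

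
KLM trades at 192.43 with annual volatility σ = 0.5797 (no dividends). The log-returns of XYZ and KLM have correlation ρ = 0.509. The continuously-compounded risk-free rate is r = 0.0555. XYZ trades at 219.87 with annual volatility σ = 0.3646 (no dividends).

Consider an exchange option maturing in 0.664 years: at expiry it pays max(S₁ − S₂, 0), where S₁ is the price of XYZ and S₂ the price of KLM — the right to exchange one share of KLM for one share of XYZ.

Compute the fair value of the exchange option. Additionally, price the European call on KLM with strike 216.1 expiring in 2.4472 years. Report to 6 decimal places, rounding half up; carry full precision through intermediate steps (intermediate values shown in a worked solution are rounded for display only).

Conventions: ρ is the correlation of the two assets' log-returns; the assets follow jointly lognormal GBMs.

exchange price = 48.971960
price(KLM call K=216.1) = 68.546228

σ_eff = √(σ₁² + σ₂² − 2ρσ₁σ₂) = √(0.3646² + 0.5797² − 2·0.509·0.3646·0.5797) = 0.503808
d₁ = (ln(S₁/S₂) + (q₂ − q₁ + σ_eff²/2)T) / (σ_eff√T) = (ln(219.87/192.43) + (0.0 − 0.0 + 0.126911)·0.664) / 0.410534 = 0.529976
d₂ = d₁ − σ_eff√T = 0.529976 − 0.410534 = 0.119442
N(d₁) = 0.701936,  N(d₂) = 0.547537
V = S₁·e^{−q₁T}·N(d₁) − S₂·e^{−q₂T}·N(d₂) = 154.334598 − 105.362638 = 48.971960
[vanilla: KLM call K=216.1]
σ√T = 0.5797·√2.4472 = 0.906855
d₁ = (ln(S/K) + (r+σ²/2)T) / (σ√T) = (ln(192.43/216.1) + (0.0555+0.5797²/2)·2.4472) / 0.906855 = (-0.116009 + 0.547013) / 0.906855 = 0.475273
d₂ = d₁ − σ√T = 0.475273 − 0.906855 = -0.431582
e^{−rT} = 0.873000
N(d₁) = 0.682704,  N(d₂) = 0.333023
price = S·N(d₁) − K·e^{−rT}·N(d₂) = 131.372711 − 62.826483 = 68.546228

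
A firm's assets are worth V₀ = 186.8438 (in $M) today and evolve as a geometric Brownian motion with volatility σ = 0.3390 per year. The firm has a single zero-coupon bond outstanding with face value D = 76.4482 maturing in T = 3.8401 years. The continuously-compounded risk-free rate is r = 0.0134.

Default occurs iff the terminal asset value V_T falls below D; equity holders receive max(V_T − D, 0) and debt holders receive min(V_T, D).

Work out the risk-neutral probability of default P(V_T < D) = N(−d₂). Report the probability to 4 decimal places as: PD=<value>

Equity is a call on the firm's assets struck at D = 76.4482:
d₁ = [ln(V₀/D) + (r + σ²/2)T] / (σ√T)
   = [ln(186.8438/76.4482) + (0.0134 + 0.5·0.3390²)·3.8401] / (0.3390·√3.8401)
   = [0.893660 + 0.272111] / 0.664310 = 1.754859
d₂ = d₁ − σ√T = 1.754859 − 0.664310 = 1.090549
risk-neutral PD = N(−d₂) = N(-1.090549) = 0.137736

PD=0.1377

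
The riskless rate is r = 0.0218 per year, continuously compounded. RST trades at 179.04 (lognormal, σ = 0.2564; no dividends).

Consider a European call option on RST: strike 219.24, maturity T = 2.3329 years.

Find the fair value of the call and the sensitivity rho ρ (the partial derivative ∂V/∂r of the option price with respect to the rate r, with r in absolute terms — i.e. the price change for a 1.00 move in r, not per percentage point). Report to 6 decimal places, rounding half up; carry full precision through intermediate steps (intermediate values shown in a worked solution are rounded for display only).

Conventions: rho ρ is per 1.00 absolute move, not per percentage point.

σ√T = 0.2564·√2.3329 = 0.391621
d₁ = (ln(S/K) + (r+σ²/2)T) / (σ√T) = (ln(179.04/219.24) + (0.0218+0.2564²/2)·2.3329) / 0.391621 = (-0.202558 + 0.127541) / 0.391621 = -0.191555
d₂ = d₁ − σ√T = -0.191555 − 0.391621 = -0.583176
e^{−rT} = 0.950414
N(d₁) = 0.424045,  N(d₂) = 0.279887
Call price V = S·N(d₁) − K·e^{−rT}·N(d₂) = 75.921082 − 58.319804 = 17.601278
ρ = K·T·e^{−rT}·N(d₂) = 136.054271

price = 17.601278
ρ = 136.054271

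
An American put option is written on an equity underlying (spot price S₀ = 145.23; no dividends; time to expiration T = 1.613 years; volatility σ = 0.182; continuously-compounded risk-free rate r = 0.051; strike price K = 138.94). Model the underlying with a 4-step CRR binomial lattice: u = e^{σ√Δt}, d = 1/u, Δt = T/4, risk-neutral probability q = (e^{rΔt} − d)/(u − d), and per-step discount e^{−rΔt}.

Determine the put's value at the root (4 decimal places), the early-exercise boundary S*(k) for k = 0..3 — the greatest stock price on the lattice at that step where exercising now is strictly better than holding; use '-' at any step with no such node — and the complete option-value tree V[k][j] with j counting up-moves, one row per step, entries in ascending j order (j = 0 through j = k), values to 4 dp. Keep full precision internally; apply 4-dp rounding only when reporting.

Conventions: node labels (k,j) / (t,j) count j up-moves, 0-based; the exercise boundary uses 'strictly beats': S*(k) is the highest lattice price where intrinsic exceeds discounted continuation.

price = 6.4558
boundary = - - 115.2578 102.6780
tree:
6.4558
12.5971 1.8859
23.6822 4.3835 0.0000
36.2620 10.1887 0.0000 0.0000
47.4688 23.6822 0.0000 0.0000 0.0000

params: Δt=0.40325 u=1.12252 d=0.89086 q=0.56083 e^(-rΔt)=0.97964
t_4 payoffs: 47.4688 23.6822 0.0000 0.0000 0.0000
t_3: node(3,0) S=102.6780 payoff=36.2620 vs cont=33.4338 → 36.2620 [stop]  node(3,1) S=129.3789 payoff=9.5611 vs cont=10.1887 → 10.1887 [wait]  node(3,2) S=163.0232 payoff=0.0000 vs cont=0.0000 → 0.0000 [wait]  node(3,3) S=205.4165 payoff=0.0000 vs cont=0.0000 → 0.0000 [wait]  ⇒ S*(3)=102.6780
t_2: node(2,0) S=115.2578 payoff=23.6822 vs cont=21.1988 → 23.6822 [stop]  node(2,1) S=145.2300 payoff=0.0000 vs cont=4.3835 → 4.3835 [wait]  node(2,2) S=182.9963 payoff=0.0000 vs cont=0.0000 → 0.0000 [wait]  ⇒ S*(2)=115.2578
t_1: node(1,0) S=129.3789 payoff=9.5611 vs cont=12.5971 → 12.5971 [wait]  node(1,1) S=163.0232 payoff=0.0000 vs cont=1.8859 → 1.8859 [wait]  ⇒ S*(1)=-
t_0: node(0,0) S=145.2300 payoff=0.0000 vs cont=6.4558 → 6.4558 [wait]  ⇒ S*(0)=-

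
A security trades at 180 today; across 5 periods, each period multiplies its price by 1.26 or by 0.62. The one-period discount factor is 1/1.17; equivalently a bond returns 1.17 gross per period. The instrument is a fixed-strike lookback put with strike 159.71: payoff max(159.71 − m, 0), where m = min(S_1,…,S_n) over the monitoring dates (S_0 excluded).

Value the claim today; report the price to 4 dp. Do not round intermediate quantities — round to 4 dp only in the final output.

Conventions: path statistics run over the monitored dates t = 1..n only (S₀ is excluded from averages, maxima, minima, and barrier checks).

price = 6.2197

With p* = (R−d)/(u−d) = 0.8594, sum probability × payoff across the paths and divide by R^5.
Enumerate all 2^5 = 32 price paths (U = up ×1.26, D = down ×0.62); each path with k up-moves has probability p*^k·(1−p*)^(5−k).
DDDDD: m=16.4904, payoff=143.2196, prob=0.000055
UDDDD: m=33.5127, payoff=126.1973, prob=0.000336
DUDDD: m=33.5127, payoff=126.1973, prob=0.000336
UUDDD: m=68.1065, payoff=91.6035, prob=0.002054
DDUDD: m=33.5127, payoff=126.1973, prob=0.000336
UDUDD: m=68.1065, payoff=91.6035, prob=0.002054
DUUDD: m=68.1065, payoff=91.6035, prob=0.002054
UUUDD: m=138.4100, payoff=21.3000, prob=0.012551
DDDUD: m=33.5127, payoff=126.1973, prob=0.000336
UDDUD: m=68.1065, payoff=91.6035, prob=0.002054
DUDUD: m=68.1065, payoff=91.6035, prob=0.002054
UUDUD: m=138.4100, payoff=21.3000, prob=0.012551
DDUUD: m=68.1065, payoff=91.6035, prob=0.002054
UDUUD: m=138.4100, payoff=21.3000, prob=0.012551
DUUUD: m=111.6000, payoff=48.1100, prob=0.012551
UUUUD: m=226.8000, payoff=0.0000, prob=0.076700
DDDDU: m=26.5974, payoff=133.1126, prob=0.000336
UDDDU: m=54.0528, payoff=105.6572, prob=0.002054
DUDDU: m=54.0528, payoff=105.6572, prob=0.002054
UUDDU: m=109.8492, payoff=49.8608, prob=0.012551
DDUDU: m=54.0528, payoff=105.6572, prob=0.002054
UDUDU: m=109.8492, payoff=49.8608, prob=0.012551
DUUDU: m=109.8492, payoff=49.8608, prob=0.012551
UUUDU: m=223.2420, payoff=0.0000, prob=0.076700
DDDUU: m=42.8990, payoff=116.8110, prob=0.002054
UDDUU: m=87.1819, payoff=72.5281, prob=0.012551
DUDUU: m=87.1819, payoff=72.5281, prob=0.012551
UUDUU: m=177.1762, payoff=0.0000, prob=0.076700
DDUUU: m=69.1920, payoff=90.5180, prob=0.012551
UDUUU: m=140.6160, payoff=19.0940, prob=0.076700
DUUUU: m=111.6000, payoff=48.1100, prob=0.076700
UUUUU: m=226.8000, payoff=0.0000, prob=0.468720
Price = Σ prob·payoff / R^5 = 13.636334 / 2.192448 = 6.2197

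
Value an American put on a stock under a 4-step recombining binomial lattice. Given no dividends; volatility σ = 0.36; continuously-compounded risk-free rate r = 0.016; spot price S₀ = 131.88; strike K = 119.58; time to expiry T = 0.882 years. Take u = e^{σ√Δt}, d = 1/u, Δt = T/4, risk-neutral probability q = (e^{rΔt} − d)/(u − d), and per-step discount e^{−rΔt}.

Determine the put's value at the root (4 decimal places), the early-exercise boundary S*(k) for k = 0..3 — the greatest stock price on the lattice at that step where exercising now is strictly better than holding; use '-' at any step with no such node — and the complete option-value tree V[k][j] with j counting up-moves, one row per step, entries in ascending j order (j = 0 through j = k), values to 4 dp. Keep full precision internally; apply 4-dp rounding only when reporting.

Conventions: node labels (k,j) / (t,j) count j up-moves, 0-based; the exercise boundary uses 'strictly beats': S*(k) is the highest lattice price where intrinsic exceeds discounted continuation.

params: Δt=0.22050 u=1.18418 d=0.84447 q=0.46824 e^(-rΔt)=0.99648
t_4 payoffs: 52.5121 25.5326 0.0000 0.0000 0.0000
t_3: node(3,0) S=79.4202 payoff=40.1598 vs cont=39.7387 → 40.1598 [stop]  node(3,1) S=111.3686 payoff=8.2114 vs cont=13.5293 → 13.5293 [wait]  node(3,2) S=156.1691 payoff=0.0000 vs cont=0.0000 → 0.0000 [wait]  node(3,3) S=218.9914 payoff=0.0000 vs cont=0.0000 → 0.0000 [wait]  ⇒ S*(3)=79.4202
t_2: node(2,0) S=94.0474 payoff=25.5326 vs cont=27.5928 → 27.5928 [wait]  node(2,1) S=131.8800 payoff=0.0000 vs cont=7.1690 → 7.1690 [wait]  node(2,2) S=184.9316 payoff=0.0000 vs cont=0.0000 → 0.0000 [wait]  ⇒ S*(2)=-
t_1: node(1,0) S=111.3686 payoff=8.2114 vs cont=17.9660 → 17.9660 [wait]  node(1,1) S=156.1691 payoff=0.0000 vs cont=3.7987 → 3.7987 [wait]  ⇒ S*(1)=-
t_0: node(0,0) S=131.8800 payoff=0.0000 vs cont=11.2924 → 11.2924 [wait]  ⇒ S*(0)=-

price = 11.2924
boundary = - - - 79.4202
tree:
11.2924
17.9660 3.7987
27.5928 7.1690 0.0000
40.1598 13.5293 0.0000 0.0000
52.5121 25.5326 0.0000 0.0000 0.0000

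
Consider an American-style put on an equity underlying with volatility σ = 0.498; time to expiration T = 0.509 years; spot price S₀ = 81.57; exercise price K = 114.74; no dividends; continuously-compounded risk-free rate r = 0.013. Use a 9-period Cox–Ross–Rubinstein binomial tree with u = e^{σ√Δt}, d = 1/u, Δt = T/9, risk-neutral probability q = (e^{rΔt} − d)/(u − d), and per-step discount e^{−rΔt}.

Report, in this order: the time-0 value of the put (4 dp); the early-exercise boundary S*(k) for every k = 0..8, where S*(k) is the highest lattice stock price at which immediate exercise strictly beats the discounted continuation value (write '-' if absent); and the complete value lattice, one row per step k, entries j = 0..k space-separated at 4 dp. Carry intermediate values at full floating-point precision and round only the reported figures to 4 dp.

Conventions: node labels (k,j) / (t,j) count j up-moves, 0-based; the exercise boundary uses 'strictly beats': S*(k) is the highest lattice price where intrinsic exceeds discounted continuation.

price = 35.5938
boundary = - - - 57.1779 64.3668 72.4597 64.3668 72.4597 81.5700
tree:
35.5938
42.9602 27.4590
50.4139 34.7397 19.4068
57.5621 42.5446 26.1159 11.9778
63.9482 50.3732 33.9068 17.4942 5.8630
69.6210 57.5621 42.2803 24.6496 9.5659 1.7553
74.6602 63.9482 50.3732 33.1993 15.1822 3.3364 0.0000
79.1366 69.6210 57.5621 42.2803 23.1545 6.3420 0.0000 0.0000
83.1130 74.6602 63.9482 50.3732 33.1700 12.0549 0.0000 0.0000 0.0000
86.6454 79.1366 69.6210 57.5621 42.2803 22.9142 0.0000 0.0000 0.0000 0.0000

Δt=0.05656  u=1.12573  d=0.88831  q=0.47352  discount=0.99927
step 9 (expiry): payoffs max(K−S,0) = 86.6454 79.1366 69.6210 57.5621 42.2803 22.9142 0.0000 0.0000 0.0000 0.0000
step 8: (k=8,j=0): S=31.6270, K−S=83.1130, hold=83.0287 ⇒ V=83.1130 exercise | (k=8,j=1): S=40.0798, K−S=74.6602, hold=74.5759 ⇒ V=74.6602 exercise | (k=8,j=2): S=50.7918, K−S=63.9482, hold=63.8638 ⇒ V=63.9482 exercise | (k=8,j=3): S=64.3668, K−S=50.3732, hold=50.2888 ⇒ V=50.3732 exercise | (k=8,j=4): S=81.5700, K−S=33.1700, hold=33.0857 ⇒ V=33.1700 exercise | (k=8,j=5): S=103.3710, K−S=11.3690, hold=12.0549 ⇒ V=12.0549 continue | (k=8,j=6): S=130.9987, K−S=0.0000, hold=0.0000 ⇒ V=0.0000 continue | (k=8,j=7): S=166.0104, K−S=0.0000, hold=0.0000 ⇒ V=0.0000 continue | (k=8,j=8): S=210.3795, K−S=0.0000, hold=0.0000 ⇒ V=0.0000 continue  boundary S*=81.5700
step 7: (k=7,j=0): S=35.6034, K−S=79.1366, hold=79.0523 ⇒ V=79.1366 exercise | (k=7,j=1): S=45.1190, K−S=69.6210, hold=69.5366 ⇒ V=69.6210 exercise | (k=7,j=2): S=57.1779, K−S=57.5621, hold=57.4778 ⇒ V=57.5621 exercise | (k=7,j=3): S=72.4597, K−S=42.2803, hold=42.1960 ⇒ V=42.2803 exercise | (k=7,j=4): S=91.8258, K−S=22.9142, hold=23.1545 ⇒ V=23.1545 continue | (k=7,j=5): S=116.3678, K−S=0.0000, hold=6.3420 ⇒ V=6.3420 continue | (k=7,j=6): S=147.4691, K−S=0.0000, hold=0.0000 ⇒ V=0.0000 continue | (k=7,j=7): S=186.8828, K−S=0.0000, hold=0.0000 ⇒ V=0.0000 continue  boundary S*=72.4597
step 6: (k=6,j=0): S=40.0798, K−S=74.6602, hold=74.5759 ⇒ V=74.6602 exercise | (k=6,j=1): S=50.7918, K−S=63.9482, hold=63.8638 ⇒ V=63.9482 exercise | (k=6,j=2): S=64.3668, K−S=50.3732, hold=50.2888 ⇒ V=50.3732 exercise | (k=6,j=3): S=81.5700, K−S=33.1700, hold=33.1993 ⇒ V=33.1993 continue | (k=6,j=4): S=103.3710, K−S=11.3690, hold=15.1822 ⇒ V=15.1822 continue | (k=6,j=5): S=130.9987, K−S=0.0000, hold=3.3364 ⇒ V=3.3364 continue | (k=6,j=6): S=166.0104, K−S=0.0000, hold=0.0000 ⇒ V=0.0000 continue  boundary S*=64.3668
step 5: (k=5,j=0): S=45.1190, K−S=69.6210, hold=69.5366 ⇒ V=69.6210 exercise | (k=5,j=1): S=57.1779, K−S=57.5621, hold=57.4778 ⇒ V=57.5621 exercise | (k=5,j=2): S=72.4597, K−S=42.2803, hold=42.2099 ⇒ V=42.2803 exercise | (k=5,j=3): S=91.8258, K−S=22.9142, hold=24.6496 ⇒ V=24.6496 continue | (k=5,j=4): S=116.3678, K−S=0.0000, hold=9.5659 ⇒ V=9.5659 continue | (k=5,j=5): S=147.4691, K−S=0.0000, hold=1.7553 ⇒ V=1.7553 continue  boundary S*=72.4597
step 4: (k=4,j=0): S=50.7918, K−S=63.9482, hold=63.8638 ⇒ V=63.9482 exercise | (k=4,j=1): S=64.3668, K−S=50.3732, hold=50.2888 ⇒ V=50.3732 exercise | (k=4,j=2): S=81.5700, K−S=33.1700, hold=33.9068 ⇒ V=33.9068 continue | (k=4,j=3): S=103.3710, K−S=11.3690, hold=17.4942 ⇒ V=17.4942 continue | (k=4,j=4): S=130.9987, K−S=0.0000, hold=5.8630 ⇒ V=5.8630 continue  boundary S*=64.3668
step 3: (k=3,j=0): S=57.1779, K−S=57.5621, hold=57.4778 ⇒ V=57.5621 exercise | (k=3,j=1): S=72.4597, K−S=42.2803, hold=42.5446 ⇒ V=42.5446 continue | (k=3,j=2): S=91.8258, K−S=22.9142, hold=26.1159 ⇒ V=26.1159 continue | (k=3,j=3): S=116.3678, K−S=0.0000, hold=11.9778 ⇒ V=11.9778 continue  boundary S*=57.1779
step 2: (k=2,j=0): S=64.3668, K−S=50.3732, hold=50.4139 ⇒ V=50.4139 continue | (k=2,j=1): S=81.5700, K−S=33.1700, hold=34.7397 ⇒ V=34.7397 continue | (k=2,j=2): S=103.3710, K−S=11.3690, hold=19.4068 ⇒ V=19.4068 continue  boundary S*=-
step 1: (k=1,j=0): S=72.4597, K−S=42.2803, hold=42.9602 ⇒ V=42.9602 continue | (k=1,j=1): S=91.8258, K−S=22.9142, hold=27.4590 ⇒ V=27.4590 continue  boundary S*=-
step 0: (k=0,j=0): S=81.5700, K−S=33.1700, hold=35.5938 ⇒ V=35.5938 continue  boundary S*=-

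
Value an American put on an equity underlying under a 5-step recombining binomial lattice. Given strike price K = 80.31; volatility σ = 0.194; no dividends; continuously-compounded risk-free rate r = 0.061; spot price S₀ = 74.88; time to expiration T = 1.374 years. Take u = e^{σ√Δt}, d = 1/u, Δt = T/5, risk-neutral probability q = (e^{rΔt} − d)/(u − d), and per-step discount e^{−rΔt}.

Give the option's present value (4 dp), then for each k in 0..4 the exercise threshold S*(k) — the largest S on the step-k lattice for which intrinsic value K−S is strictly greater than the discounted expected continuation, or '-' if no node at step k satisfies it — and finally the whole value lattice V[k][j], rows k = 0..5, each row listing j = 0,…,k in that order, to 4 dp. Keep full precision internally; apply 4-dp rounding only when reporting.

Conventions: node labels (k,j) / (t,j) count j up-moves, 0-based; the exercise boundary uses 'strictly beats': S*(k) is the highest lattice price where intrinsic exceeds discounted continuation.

Δt=0.27480, u=1.10705, d=0.90330, q=0.55756, disc=e^(-rΔt)=0.98338
k=5 terminal: V=max(K-S,0) → 35.2768 25.1193 12.6707 0.0000 0.0000 0.0000
k=4: j=0 S=49.8539 intr=30.4561 cont=29.1211 V=30.4561[EX]; j=1 S=61.0988 intr=19.2112 cont=17.8762 V=19.2112[EX]; j=2 S=74.8800 intr=5.4300 cont=5.5128 V=5.5128[hold]; j=3 S=91.7697 intr=0.0000 cont=0.0000 V=0.0000[hold]; j=4 S=112.4689 intr=0.0000 cont=0.0000 V=0.0000[hold]  S*(4)=61.0988
k=3: j=0 S=55.1907 intr=25.1193 cont=23.7843 V=25.1193[EX]; j=1 S=67.6393 intr=12.6707 cont=11.3811 V=12.6707[EX]; j=2 S=82.8958 intr=0.0000 cont=2.3985 V=2.3985[hold]; j=3 S=101.5935 intr=0.0000 cont=0.0000 V=0.0000[hold]  S*(3)=67.6393
k=2: j=0 S=61.0988 intr=19.2112 cont=17.8762 V=19.2112[EX]; j=1 S=74.8800 intr=5.4300 cont=6.8279 V=6.8279[hold]; j=2 S=91.7697 intr=0.0000 cont=1.0435 V=1.0435[hold]  S*(2)=61.0988
k=1: j=0 S=67.6393 intr=12.6707 cont=12.1021 V=12.6707[EX]; j=1 S=82.8958 intr=0.0000 cont=3.5428 V=3.5428[hold]  S*(1)=67.6393
k=0: j=0 S=74.8800 intr=5.4300 cont=7.4553 V=7.4553[hold]  S*(0)=-

price = 7.4553
boundary = - 67.6393 61.0988 67.6393 61.0988
tree:
7.4553
12.6707 3.5428
19.2112 6.8279 1.0435
25.1193 12.6707 2.3985 0.0000
30.4561 19.2112 5.5128 0.0000 0.0000
35.2768 25.1193 12.6707 0.0000 0.0000 0.0000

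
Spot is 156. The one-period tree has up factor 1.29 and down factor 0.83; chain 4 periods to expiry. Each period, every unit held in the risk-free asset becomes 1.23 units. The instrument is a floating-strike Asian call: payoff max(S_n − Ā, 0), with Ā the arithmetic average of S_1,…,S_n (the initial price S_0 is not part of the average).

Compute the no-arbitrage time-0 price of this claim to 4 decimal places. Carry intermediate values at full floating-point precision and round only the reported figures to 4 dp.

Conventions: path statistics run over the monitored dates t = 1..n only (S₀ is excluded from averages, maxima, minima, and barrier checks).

Set p* = 0.8696 (from d < R < u); the path-dependent value is the discounted p*-expectation over all price paths.
Enumerate all 2^4 = 16 price paths (U = up ×1.29, D = down ×0.83); each path with k up-moves has probability p*^k·(1−p*)^(4−k).
DDDD: Ā=100.0455, payoff=0.0000, prob=0.000289
UDDD: Ā=155.4925, payoff=0.0000, prob=0.001930
DUDD: Ā=137.5525, payoff=0.0000, prob=0.001930
UUDD: Ā=213.7864, payoff=0.0000, prob=0.012864
DDUD: Ā=122.6623, payoff=0.0000, prob=0.001930
UDUD: Ā=190.6438, payoff=0.0000, prob=0.012864
DUUD: Ā=172.7038, payoff=6.1344, prob=0.012864
UUUD: Ā=268.4191, payoff=9.5342, prob=0.085763
DDDU: Ā=110.3034, payoff=4.7630, prob=0.001930
UDDU: Ā=171.4354, payoff=7.4028, prob=0.012864
DUDU: Ā=153.4954, payoff=25.3428, prob=0.012864
UUDU: Ā=238.5651, payoff=39.3882, prob=0.085763
DDUU: Ā=138.6052, payoff=40.2330, prob=0.012864
UDUU: Ā=215.4225, payoff=62.5308, prob=0.085763
DUUU: Ā=197.4825, payoff=80.4708, prob=0.085763
UUUU: Ā=306.9307, payoff=125.0690, prob=0.571753
Price = Σ prob·payoff / R^4 = 88.995504 / 2.288866 = 38.8819

price = 38.8819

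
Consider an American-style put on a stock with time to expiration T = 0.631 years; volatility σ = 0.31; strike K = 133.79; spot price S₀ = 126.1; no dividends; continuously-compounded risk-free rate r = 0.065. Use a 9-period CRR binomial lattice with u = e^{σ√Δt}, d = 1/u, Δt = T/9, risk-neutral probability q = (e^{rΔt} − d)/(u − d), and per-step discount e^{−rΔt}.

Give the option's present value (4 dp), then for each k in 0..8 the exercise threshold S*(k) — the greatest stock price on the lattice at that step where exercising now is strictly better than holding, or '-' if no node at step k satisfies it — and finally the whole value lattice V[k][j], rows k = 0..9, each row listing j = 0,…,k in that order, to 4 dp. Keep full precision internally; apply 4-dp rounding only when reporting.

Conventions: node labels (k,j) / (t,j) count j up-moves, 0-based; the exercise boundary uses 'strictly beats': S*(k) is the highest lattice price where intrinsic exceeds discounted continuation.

price = 14.4241
boundary = - - - 98.5757 107.0085 98.5757 107.0085 116.1627 107.0085
tree:
14.4241
20.0665 9.0735
27.0458 13.4684 4.8864
35.2143 19.3553 7.8717 2.0308
42.9825 26.7815 12.3166 3.6253 0.5004
50.1386 35.2143 18.5830 6.3412 1.0201 0.0000
56.7307 42.9825 26.7815 10.7872 2.0799 0.0000 0.0000
62.8034 50.1386 35.2143 17.6273 4.2406 0.0000 0.0000 0.0000
68.3974 56.7307 42.9825 26.7815 8.6458 0.0000 0.0000 0.0000 0.0000
73.5507 62.8034 50.1386 35.2143 17.6273 0.0000 0.0000 0.0000 0.0000 0.0000

Δt=0.07011, u=1.08555, d=0.92120, q=0.50728, disc=e^(-rΔt)=0.99545
k=9 terminal: V=max(K-S,0) → 73.5507 62.8034 50.1386 35.2143 17.6273 0.0000 0.0000 0.0000 0.0000 0.0000
k=8: j=0 S=65.3926 intr=68.3974 cont=67.7891 V=68.3974[EX]; j=1 S=77.0593 intr=56.7307 cont=56.1224 V=56.7307[EX]; j=2 S=90.8075 intr=42.9825 cont=42.3742 V=42.9825[EX]; j=3 S=107.0085 intr=26.7815 cont=26.1731 V=26.7815[EX]; j=4 S=126.1000 intr=7.6900 cont=8.6458 V=8.6458[hold]; j=5 S=148.5976 intr=0.0000 cont=0.0000 V=0.0000[hold]; j=6 S=175.1090 intr=0.0000 cont=0.0000 V=0.0000[hold]; j=7 S=206.3503 intr=0.0000 cont=0.0000 V=0.0000[hold]; j=8 S=243.1655 intr=0.0000 cont=0.0000 V=0.0000[hold]  S*(8)=107.0085
k=7: j=0 S=70.9866 intr=62.8034 cont=62.1950 V=62.8034[EX]; j=1 S=83.6514 intr=50.1386 cont=49.5303 V=50.1386[EX]; j=2 S=98.5757 intr=35.2143 cont=34.6059 V=35.2143[EX]; j=3 S=116.1627 intr=17.6273 cont=17.5016 V=17.6273[EX]; j=4 S=136.8874 intr=0.0000 cont=4.2406 V=4.2406[hold]; j=5 S=161.3096 intr=0.0000 cont=0.0000 V=0.0000[hold]; j=6 S=190.0889 intr=0.0000 cont=0.0000 V=0.0000[hold]; j=7 S=224.0028 intr=0.0000 cont=0.0000 V=0.0000[hold]  S*(7)=116.1627
k=6: j=0 S=77.0593 intr=56.7307 cont=56.1224 V=56.7307[EX]; j=1 S=90.8075 intr=42.9825 cont=42.3742 V=42.9825[EX]; j=2 S=107.0085 intr=26.7815 cont=26.1731 V=26.7815[EX]; j=3 S=126.1000 intr=7.6900 cont=10.7872 V=10.7872[hold]; j=4 S=148.5976 intr=0.0000 cont=2.0799 V=2.0799[hold]; j=5 S=175.1090 intr=0.0000 cont=0.0000 V=0.0000[hold]; j=6 S=206.3503 intr=0.0000 cont=0.0000 V=0.0000[hold]  S*(6)=107.0085
k=5: j=0 S=83.6514 intr=50.1386 cont=49.5303 V=50.1386[EX]; j=1 S=98.5757 intr=35.2143 cont=34.6059 V=35.2143[EX]; j=2 S=116.1627 intr=17.6273 cont=18.5830 V=18.5830[hold]; j=3 S=136.8874 intr=0.0000 cont=6.3412 V=6.3412[hold]; j=4 S=161.3096 intr=0.0000 cont=1.0201 V=1.0201[hold]; j=5 S=190.0889 intr=0.0000 cont=0.0000 V=0.0000[hold]  S*(5)=98.5757
k=4: j=0 S=90.8075 intr=42.9825 cont=42.3742 V=42.9825[EX]; j=1 S=107.0085 intr=26.7815 cont=26.6557 V=26.7815[EX]; j=2 S=126.1000 intr=7.6900 cont=12.3166 V=12.3166[hold]; j=3 S=148.5976 intr=0.0000 cont=3.6253 V=3.6253[hold]; j=4 S=175.1090 intr=0.0000 cont=0.5004 V=0.5004[hold]  S*(4)=107.0085
k=3: j=0 S=98.5757 intr=35.2143 cont=34.6059 V=35.2143[EX]; j=1 S=116.1627 intr=17.6273 cont=19.3553 V=19.3553[hold]; j=2 S=136.8874 intr=0.0000 cont=7.8717 V=7.8717[hold]; j=3 S=161.3096 intr=0.0000 cont=2.0308 V=2.0308[hold]  S*(3)=98.5757
k=2: j=0 S=107.0085 intr=26.7815 cont=27.0458 V=27.0458[hold]; j=1 S=126.1000 intr=7.6900 cont=13.4684 V=13.4684[hold]; j=2 S=148.5976 intr=0.0000 cont=4.8864 V=4.8864[hold]  S*(2)=-
k=1: j=0 S=116.1627 intr=17.6273 cont=20.0665 V=20.0665[hold]; j=1 S=136.8874 intr=0.0000 cont=9.0735 V=9.0735[hold]  S*(1)=-
k=0: j=0 S=126.1000 intr=7.6900 cont=14.4241 V=14.4241[hold]  S*(0)=-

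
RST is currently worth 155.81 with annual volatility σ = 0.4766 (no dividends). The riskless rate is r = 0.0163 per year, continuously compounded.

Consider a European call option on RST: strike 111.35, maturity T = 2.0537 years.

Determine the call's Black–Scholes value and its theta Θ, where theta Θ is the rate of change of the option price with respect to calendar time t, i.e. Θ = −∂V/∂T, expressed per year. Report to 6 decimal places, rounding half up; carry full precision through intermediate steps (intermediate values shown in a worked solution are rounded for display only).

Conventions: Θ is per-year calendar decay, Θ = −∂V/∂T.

price = 64.044403
Θ = -8.019334

σ√T = 0.4766·√2.0537 = 0.683003
d₁ = (ln(S/K) + (r+σ²/2)T) / (σ√T) = (ln(155.81/111.35) + (0.0163+0.4766²/2)·2.0537) / 0.683003 = (0.335959 + 0.266722) / 0.683003 = 0.882398
d₂ = d₁ − σ√T = 0.882398 − 0.683003 = 0.199396
e^{−rT} = 0.967079
N(d₁) = 0.811219,  N(d₂) = 0.579023
Call price V = S·N(d₁) − K·e^{−rT}·N(d₂) = 126.396082 − 62.351679 = 64.044403
φ(d₁) = (1/√(2π))·e^{−d₁²/2} = 0.270292
Θ = −S·φ(d₁)·σ/(2√T) − r·K·e^{−rT}·N(d₂) = −7.003001 − 1.016332 = -8.019334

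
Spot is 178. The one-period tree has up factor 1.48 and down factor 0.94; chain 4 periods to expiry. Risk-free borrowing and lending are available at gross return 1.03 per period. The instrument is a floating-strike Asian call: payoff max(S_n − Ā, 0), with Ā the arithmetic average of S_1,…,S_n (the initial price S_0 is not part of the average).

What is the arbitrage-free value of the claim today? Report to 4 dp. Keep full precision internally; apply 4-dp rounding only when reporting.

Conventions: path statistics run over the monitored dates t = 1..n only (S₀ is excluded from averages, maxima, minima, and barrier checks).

price = 15.4475

No-arbitrage gives p* = (R−d)/(u−d) = 0.1667: enumerate every path, weight its payoff by its p*-probability, and discount by R^4.
Enumerate all 2^4 = 16 price paths (U = up ×1.48, D = down ×0.94); each path with k up-moves has probability p*^k·(1−p*)^(4−k).
DDDD: Ā=152.8545, payoff=0.0000, prob=0.482253
UDDD: Ā=240.6646, payoff=0.0000, prob=0.096451
DUDD: Ā=216.6346, payoff=2.1745, prob=0.096451
UUDD: Ā=341.0842, payoff=3.4237, prob=0.019290
DDUD: Ā=194.0464, payoff=24.7627, prob=0.096451
UDUD: Ā=305.5198, payoff=38.9881, prob=0.019290
DUUD: Ā=281.4898, payoff=63.0181, prob=0.019290
UUUD: Ā=443.1967, payoff=99.2199, prob=0.003858
DDDU: Ā=172.8135, payoff=45.9956, prob=0.096451
UDDU: Ā=272.0893, payoff=72.4186, prob=0.019290
DUDU: Ā=248.0593, payoff=96.4486, prob=0.019290
UUDU: Ā=390.5614, payoff=151.8552, prob=0.003858
DDUU: Ā=225.4711, payoff=119.0368, prob=0.019290
UDUU: Ā=354.9970, payoff=187.4196, prob=0.003858
DUUU: Ā=330.9670, payoff=211.4496, prob=0.003858
UUUU: Ā=521.0970, payoff=332.9207, prob=0.000772
Price = Σ prob·payoff / R^4 = 17.386254 / 1.125509 = 15.4475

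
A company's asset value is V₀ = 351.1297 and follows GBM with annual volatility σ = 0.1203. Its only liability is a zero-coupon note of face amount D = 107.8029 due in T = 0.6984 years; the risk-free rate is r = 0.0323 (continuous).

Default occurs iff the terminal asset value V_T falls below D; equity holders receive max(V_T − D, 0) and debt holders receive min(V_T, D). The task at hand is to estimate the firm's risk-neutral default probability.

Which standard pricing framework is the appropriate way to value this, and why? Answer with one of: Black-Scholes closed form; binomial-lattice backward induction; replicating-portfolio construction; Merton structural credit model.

Key observation: with the firm-asset dynamics (V₀ = 351.1297) and a single zero-coupon liability of face 107.8029 given, debt value, spread, and default probability all derive from the option view of the balance sheet.

framework: Merton structural credit model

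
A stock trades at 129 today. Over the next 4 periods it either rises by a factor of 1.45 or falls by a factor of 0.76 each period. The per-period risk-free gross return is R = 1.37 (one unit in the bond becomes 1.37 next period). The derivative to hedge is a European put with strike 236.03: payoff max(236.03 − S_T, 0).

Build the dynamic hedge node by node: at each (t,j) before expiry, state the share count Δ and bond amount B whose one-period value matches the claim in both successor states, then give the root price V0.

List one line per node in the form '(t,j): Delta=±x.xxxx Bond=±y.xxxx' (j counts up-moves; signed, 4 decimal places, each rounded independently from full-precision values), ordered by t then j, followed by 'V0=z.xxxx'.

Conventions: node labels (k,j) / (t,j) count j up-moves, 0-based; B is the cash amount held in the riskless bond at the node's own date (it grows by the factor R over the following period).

(0,0): Delta=-0.1062 Bond=15.3646
(1,0): Delta=-0.6131 Bond=70.7486
(1,1): Delta=-0.0713 Bond=14.5316
(2,0): Delta=-1.0000 Bond=125.7552
(2,1): Delta=-0.5865 Bond=93.1446
(2,2): Delta=-0.0359 Bond=10.3035
(3,0): Delta=-1.0000 Bond=172.2847
(3,1): Delta=-1.0000 Bond=172.2847
(3,2): Delta=-0.5581 Bond=121.7489
(3,3): Delta=0.0000 Bond=0.0000
V0=1.6710

Under the risk-neutral measure, an up-move has probability p* = (R−d)/(u−d) = 0.8841 and values discount at R = 1.37.
At maturity the claim pays: V(4,0)=192.9928, V(4,1)=153.9195, V(4,2)=79.3719, V(4,3)=0.0000, V(4,4)=0.0000
  t=3,j=0: stock 56.6279 → up 82.1105 (V=153.9195), down 43.0372 (V=192.9928). Price 115.6568; hedge Δ=-1.0000, bond B=172.2847.
  t=3,j=1: stock 108.0401 → up 156.6581 (V=79.3719), down 82.1105 (V=153.9195). Price 64.2446; hedge Δ=-1.0000, bond B=172.2847.
  t=3,j=2: stock 206.1291 → up 298.8872 (V=0.0000), down 156.6581 (V=79.3719). Price 6.7172; hedge Δ=-0.5581, bond B=121.7489.
  t=3,j=3: stock 393.2726 → up 570.2453 (V=0.0000), down 298.8872 (V=0.0000). Price 0.0000; hedge Δ=0.0000, bond B=0.0000.
  t=2,j=0: stock 74.5104 → up 108.0401 (V=64.2446), down 56.6279 (V=115.6568). Price 51.2448; hedge Δ=-1.0000, bond B=125.7552.
  t=2,j=1: stock 142.1580 → up 206.1291 (V=6.7172), down 108.0401 (V=64.2446). Price 9.7716; hedge Δ=-0.5865, bond B=93.1446.
  t=2,j=2: stock 271.2225 → up 393.2726 (V=0.0000), down 206.1291 (V=6.7172). Price 0.5685; hedge Δ=-0.0359, bond B=10.3035.
  t=1,j=0: stock 98.0400 → up 142.1580 (V=9.7716), down 74.5104 (V=51.2448). Price 10.6424; hedge Δ=-0.6131, bond B=70.7486.
  t=1,j=1: stock 187.0500 → up 271.2225 (V=0.5685), down 142.1580 (V=9.7716). Price 1.1938; hedge Δ=-0.0713, bond B=14.5316.
  t=0,j=0: stock 129.0000 → up 187.0500 (V=1.1938), down 98.0400 (V=10.6424). Price 1.6710; hedge Δ=-0.1062, bond B=15.3646.
As a check, the time-0 holding Δ(0,0)·S0 + B(0,0) comes to 1.6710 — exactly V0.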